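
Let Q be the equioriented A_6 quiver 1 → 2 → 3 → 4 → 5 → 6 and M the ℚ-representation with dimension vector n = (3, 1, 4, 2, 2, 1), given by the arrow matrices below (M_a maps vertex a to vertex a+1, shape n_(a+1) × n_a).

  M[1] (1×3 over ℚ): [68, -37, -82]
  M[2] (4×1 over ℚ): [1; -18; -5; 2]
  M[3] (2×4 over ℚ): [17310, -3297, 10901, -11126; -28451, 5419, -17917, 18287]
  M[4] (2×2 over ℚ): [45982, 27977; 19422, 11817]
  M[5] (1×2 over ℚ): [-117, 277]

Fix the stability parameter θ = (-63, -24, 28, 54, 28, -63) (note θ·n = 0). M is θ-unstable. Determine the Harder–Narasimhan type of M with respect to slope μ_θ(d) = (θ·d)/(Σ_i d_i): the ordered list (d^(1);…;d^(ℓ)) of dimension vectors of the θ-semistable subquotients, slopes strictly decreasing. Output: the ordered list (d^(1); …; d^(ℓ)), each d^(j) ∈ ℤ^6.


Interval decomposition of M: I[1,1]^2, I[1,4], I[3,3]^2, I[3,5], I[5,6].
HN type (ℓ=6): μ^(1)=54; μ^(2)=41; μ^(3)=28; μ^(4)=-35/2; μ^(5)=-24; μ^(6)=-63

((0, 0, 0, 1, 0, 0); (0, 0, 0, 1, 1, 0); (0, 0, 4, 0, 0, 0); (0, 0, 0, 0, 1, 1); (0, 1, 0, 0, 0, 0); (3, 0, 0, 0, 0, 0))


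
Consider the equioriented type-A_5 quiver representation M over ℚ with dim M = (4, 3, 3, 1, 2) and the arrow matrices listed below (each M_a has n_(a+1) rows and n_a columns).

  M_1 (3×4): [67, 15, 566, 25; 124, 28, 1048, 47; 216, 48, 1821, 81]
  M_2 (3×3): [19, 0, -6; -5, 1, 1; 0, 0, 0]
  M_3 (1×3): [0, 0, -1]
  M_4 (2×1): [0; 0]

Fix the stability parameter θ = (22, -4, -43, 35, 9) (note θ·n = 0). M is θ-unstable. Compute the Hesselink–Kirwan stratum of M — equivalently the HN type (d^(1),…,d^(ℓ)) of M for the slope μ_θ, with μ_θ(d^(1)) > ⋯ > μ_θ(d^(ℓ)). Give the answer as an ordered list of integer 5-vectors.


Barcode: M ≅ I[1,1], I[1,2], I[1,3]^2, I[3,4], I[5,5]^2. HN layers by μ_θ (5 steps, strictly decreasing):
  μ^(1)=35; μ^(2)=22; μ^(3)=9; μ^(4)=-25/3; μ^(5)=-43

((0, 0, 0, 1, 0); (1, 0, 0, 0, 0); (1, 1, 0, 0, 2); (2, 2, 2, 0, 0); (0, 0, 1, 0, 0))


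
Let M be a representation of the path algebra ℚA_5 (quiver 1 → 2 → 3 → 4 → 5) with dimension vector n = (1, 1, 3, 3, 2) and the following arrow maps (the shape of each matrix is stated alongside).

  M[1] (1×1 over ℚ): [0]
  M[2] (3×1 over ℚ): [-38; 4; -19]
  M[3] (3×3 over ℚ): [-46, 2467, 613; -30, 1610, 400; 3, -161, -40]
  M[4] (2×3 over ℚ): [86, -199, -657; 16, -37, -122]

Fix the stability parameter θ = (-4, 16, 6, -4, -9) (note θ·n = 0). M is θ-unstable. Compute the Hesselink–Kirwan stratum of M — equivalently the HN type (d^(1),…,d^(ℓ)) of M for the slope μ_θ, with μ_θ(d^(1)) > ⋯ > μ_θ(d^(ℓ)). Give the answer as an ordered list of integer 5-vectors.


Interval decomposition of M: I[1,1], I[2,4], I[3,3], I[3,5], I[4,5].
HN type (ℓ=4): μ^(1)=6; μ^(2)=-7/3; μ^(3)=-4; μ^(4)=-13/2

((0, 1, 2, 1, 0); (0, 0, 1, 1, 1); (1, 0, 0, 0, 0); (0, 0, 0, 1, 1))


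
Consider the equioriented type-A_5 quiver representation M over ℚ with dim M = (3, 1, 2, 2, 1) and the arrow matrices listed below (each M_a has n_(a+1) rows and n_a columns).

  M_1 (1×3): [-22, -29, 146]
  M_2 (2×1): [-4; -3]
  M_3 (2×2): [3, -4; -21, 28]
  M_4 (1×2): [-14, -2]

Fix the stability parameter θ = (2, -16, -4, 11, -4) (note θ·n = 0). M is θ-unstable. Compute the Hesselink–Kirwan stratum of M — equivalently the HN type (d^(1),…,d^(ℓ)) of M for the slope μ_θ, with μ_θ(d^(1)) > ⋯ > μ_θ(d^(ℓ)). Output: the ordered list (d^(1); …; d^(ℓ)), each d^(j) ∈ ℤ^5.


Barcode: M ≅ I[1,1]^2, I[1,3], I[3,4], I[4,5]. HN layers by μ_θ (5 steps, strictly decreasing):
  μ^(1)=11; μ^(2)=7/2; μ^(3)=2; μ^(4)=-4; μ^(5)=-7

((0, 0, 0, 1, 0); (0, 0, 0, 1, 1); (2, 0, 0, 0, 0); (0, 0, 2, 0, 0); (1, 1, 0, 0, 0))


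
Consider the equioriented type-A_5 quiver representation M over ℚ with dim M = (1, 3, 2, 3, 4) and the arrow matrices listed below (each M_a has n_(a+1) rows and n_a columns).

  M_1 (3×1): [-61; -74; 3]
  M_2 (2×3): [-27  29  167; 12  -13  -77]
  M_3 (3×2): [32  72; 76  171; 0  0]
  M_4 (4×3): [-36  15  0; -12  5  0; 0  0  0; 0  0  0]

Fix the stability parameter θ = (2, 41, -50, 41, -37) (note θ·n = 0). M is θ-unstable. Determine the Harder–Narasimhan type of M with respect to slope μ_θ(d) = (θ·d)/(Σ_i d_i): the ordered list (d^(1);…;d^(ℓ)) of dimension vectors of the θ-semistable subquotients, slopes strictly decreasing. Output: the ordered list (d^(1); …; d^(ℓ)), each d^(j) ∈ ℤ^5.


Barcode: M ≅ I[1,5], I[2,2], I[2,3], I[4,4]^2, I[5,5]^3. HN layers by μ_θ (5 steps, strictly decreasing):
  μ^(1)=41; μ^(2)=2; μ^(3)=-7/3; μ^(4)=-9/2; μ^(5)=-37

((0, 1, 0, 2, 0); (0, 0, 0, 1, 1); (1, 1, 1, 0, 0); (0, 1, 1, 0, 0); (0, 0, 0, 0, 3))


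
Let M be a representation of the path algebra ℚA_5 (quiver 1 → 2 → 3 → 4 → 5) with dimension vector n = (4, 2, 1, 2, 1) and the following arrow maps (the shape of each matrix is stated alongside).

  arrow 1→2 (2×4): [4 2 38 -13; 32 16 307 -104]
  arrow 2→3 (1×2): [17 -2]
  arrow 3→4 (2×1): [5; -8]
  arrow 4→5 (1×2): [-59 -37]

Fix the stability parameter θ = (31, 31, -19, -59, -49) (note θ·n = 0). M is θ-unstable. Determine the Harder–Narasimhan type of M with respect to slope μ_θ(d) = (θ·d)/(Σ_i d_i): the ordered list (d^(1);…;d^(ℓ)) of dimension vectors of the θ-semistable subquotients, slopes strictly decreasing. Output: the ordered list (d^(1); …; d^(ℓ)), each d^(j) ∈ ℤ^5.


Via rank(M_{q-1}∘⋯∘M_p): M ≅ I[1,1]^2, I[1,2], I[1,5], I[4,4].
μ_θ-semistable layers: μ^(1)=31; μ^(2)=-13; μ^(3)=-59

((3, 1, 0, 0, 0); (1, 1, 1, 1, 1); (0, 0, 0, 1, 0))


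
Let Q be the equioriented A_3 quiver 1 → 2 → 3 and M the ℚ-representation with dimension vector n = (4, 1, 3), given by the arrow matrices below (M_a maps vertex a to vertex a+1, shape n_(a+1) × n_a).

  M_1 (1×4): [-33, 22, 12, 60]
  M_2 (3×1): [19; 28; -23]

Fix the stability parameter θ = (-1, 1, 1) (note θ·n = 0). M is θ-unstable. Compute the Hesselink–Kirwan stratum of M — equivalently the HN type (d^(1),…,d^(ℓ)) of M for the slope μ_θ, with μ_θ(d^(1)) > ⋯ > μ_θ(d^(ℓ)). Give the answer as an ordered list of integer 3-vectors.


Barcode: M ≅ I[1,1]^3, I[1,3], I[3,3]^2. HN layers by μ_θ (2 steps, strictly decreasing):
  μ^(1)=1; μ^(2)=-1

((0, 1, 3); (4, 0, 0))


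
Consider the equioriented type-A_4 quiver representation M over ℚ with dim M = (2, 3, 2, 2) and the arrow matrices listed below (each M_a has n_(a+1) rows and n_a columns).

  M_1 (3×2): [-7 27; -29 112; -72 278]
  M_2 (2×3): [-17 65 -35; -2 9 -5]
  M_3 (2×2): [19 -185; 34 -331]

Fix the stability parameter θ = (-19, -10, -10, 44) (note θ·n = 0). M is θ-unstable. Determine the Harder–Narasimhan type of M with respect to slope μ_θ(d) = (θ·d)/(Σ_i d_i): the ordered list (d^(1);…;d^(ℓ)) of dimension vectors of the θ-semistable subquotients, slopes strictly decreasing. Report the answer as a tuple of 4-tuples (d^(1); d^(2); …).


Barcode: M ≅ I[1,4]^2, I[2,2]. HN layers by μ_θ (3 steps, strictly decreasing):
  μ^(1)=44; μ^(2)=-10; μ^(3)=-19

((0, 0, 0, 2); (0, 3, 2, 0); (2, 0, 0, 0))


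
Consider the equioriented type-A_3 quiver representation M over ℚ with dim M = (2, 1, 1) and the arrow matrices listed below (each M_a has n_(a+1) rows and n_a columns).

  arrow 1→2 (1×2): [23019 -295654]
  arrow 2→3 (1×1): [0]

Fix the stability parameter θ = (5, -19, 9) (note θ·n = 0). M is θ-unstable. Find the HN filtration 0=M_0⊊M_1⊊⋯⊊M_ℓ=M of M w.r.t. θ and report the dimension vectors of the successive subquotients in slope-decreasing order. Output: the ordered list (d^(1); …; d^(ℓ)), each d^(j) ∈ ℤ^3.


Via rank(M_{q-1}∘⋯∘M_p): M ≅ I[1,1], I[1,2], I[3,3].
μ_θ-semistable layers: μ^(1)=9; μ^(2)=5; μ^(3)=-7

((0, 0, 1); (1, 0, 0); (1, 1, 0))


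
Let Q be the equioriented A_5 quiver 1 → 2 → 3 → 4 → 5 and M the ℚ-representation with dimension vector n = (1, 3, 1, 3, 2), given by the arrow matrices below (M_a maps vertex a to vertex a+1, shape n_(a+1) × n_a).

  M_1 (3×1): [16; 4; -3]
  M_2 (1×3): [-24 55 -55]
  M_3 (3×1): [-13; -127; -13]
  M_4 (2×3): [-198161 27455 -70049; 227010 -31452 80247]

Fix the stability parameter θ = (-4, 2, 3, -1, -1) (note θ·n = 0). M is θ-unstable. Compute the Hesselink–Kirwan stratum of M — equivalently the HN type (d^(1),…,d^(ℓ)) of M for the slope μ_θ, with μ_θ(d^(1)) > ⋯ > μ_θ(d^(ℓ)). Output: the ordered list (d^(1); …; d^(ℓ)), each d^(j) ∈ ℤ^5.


Via rank(M_{q-1}∘⋯∘M_p): M ≅ I[1,5], I[2,2]^2, I[4,4], I[4,5].
μ_θ-semistable layers: μ^(1)=2; μ^(2)=3/4; μ^(3)=-1; μ^(4)=-4

((0, 2, 0, 0, 0); (0, 1, 1, 1, 1); (0, 0, 0, 2, 1); (1, 0, 0, 0, 0))


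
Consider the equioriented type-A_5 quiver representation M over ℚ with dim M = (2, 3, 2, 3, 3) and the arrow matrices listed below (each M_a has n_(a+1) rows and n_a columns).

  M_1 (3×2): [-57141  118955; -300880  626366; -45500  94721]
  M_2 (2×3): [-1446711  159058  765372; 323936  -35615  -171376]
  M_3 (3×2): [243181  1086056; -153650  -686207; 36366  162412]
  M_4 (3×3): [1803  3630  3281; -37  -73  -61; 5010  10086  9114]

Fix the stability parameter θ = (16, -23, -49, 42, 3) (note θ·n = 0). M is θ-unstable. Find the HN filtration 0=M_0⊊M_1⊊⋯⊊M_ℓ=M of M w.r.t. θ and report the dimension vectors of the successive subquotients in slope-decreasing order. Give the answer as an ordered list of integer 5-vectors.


Interval decomposition of M: I[1,5]^2, I[2,2], I[4,4], I[5,5].
HN type (ℓ=5): μ^(1)=42; μ^(2)=45/2; μ^(3)=3; μ^(4)=-56/3; μ^(5)=-23

((0, 0, 0, 1, 0); (0, 0, 0, 2, 2); (0, 0, 0, 0, 1); (2, 2, 2, 0, 0); (0, 1, 0, 0, 0))


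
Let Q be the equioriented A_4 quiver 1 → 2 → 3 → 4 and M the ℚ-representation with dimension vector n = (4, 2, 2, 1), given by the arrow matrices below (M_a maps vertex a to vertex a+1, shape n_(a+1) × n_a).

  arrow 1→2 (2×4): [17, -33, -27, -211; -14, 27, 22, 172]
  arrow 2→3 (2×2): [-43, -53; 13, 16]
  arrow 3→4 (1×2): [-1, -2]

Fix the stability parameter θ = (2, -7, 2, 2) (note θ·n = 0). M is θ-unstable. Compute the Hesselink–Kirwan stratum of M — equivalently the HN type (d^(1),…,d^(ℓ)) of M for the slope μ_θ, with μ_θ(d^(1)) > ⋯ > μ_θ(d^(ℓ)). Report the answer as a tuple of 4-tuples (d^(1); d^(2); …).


Barcode: M ≅ I[1,1]^2, I[1,3], I[1,4]. HN layers by μ_θ (2 steps, strictly decreasing):
  μ^(1)=2; μ^(2)=-5/2

((2, 0, 2, 1); (2, 2, 0, 0))


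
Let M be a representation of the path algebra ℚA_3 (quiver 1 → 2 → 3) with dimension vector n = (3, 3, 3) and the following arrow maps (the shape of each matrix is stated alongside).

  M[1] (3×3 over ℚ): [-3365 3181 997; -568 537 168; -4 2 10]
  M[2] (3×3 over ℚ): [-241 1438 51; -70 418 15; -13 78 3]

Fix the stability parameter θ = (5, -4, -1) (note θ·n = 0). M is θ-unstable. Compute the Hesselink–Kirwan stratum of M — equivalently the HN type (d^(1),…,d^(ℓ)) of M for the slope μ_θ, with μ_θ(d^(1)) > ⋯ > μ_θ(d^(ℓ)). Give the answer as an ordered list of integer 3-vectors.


Interval decomposition of M: I[1,2], I[1,3]^2, I[3,3].
HN type (ℓ=3): μ^(1)=1/2; μ^(2)=0; μ^(3)=-1

((1, 1, 0); (2, 2, 2); (0, 0, 1))


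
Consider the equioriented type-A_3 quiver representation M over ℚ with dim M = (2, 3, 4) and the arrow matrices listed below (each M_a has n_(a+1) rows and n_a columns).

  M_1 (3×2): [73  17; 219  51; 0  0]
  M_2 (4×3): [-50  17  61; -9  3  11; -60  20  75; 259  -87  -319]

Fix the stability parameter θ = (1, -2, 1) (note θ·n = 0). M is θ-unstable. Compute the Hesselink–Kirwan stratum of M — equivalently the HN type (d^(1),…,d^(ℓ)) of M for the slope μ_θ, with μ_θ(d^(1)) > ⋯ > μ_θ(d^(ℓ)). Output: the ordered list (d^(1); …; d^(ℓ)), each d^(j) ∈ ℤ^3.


Barcode: M ≅ I[1,1], I[1,3], I[2,3]^2, I[3,3]. HN layers by μ_θ (3 steps, strictly decreasing):
  μ^(1)=1; μ^(2)=-1/2; μ^(3)=-2

((1, 0, 4); (1, 1, 0); (0, 2, 0))


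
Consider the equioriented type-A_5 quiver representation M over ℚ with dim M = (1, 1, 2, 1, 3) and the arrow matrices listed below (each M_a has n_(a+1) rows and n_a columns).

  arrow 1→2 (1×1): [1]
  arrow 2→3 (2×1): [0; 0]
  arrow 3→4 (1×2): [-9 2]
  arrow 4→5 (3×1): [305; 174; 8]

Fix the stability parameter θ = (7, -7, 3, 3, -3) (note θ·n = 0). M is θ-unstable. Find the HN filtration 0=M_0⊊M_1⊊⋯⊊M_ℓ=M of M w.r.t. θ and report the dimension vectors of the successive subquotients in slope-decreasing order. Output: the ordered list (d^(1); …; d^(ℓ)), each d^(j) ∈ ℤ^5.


Via rank(M_{q-1}∘⋯∘M_p): M ≅ I[1,2], I[3,3], I[3,5], I[5,5]^2.
μ_θ-semistable layers: μ^(1)=3; μ^(2)=1; μ^(3)=0; μ^(4)=-3

((0, 0, 1, 0, 0); (0, 0, 1, 1, 1); (1, 1, 0, 0, 0); (0, 0, 0, 0, 2))


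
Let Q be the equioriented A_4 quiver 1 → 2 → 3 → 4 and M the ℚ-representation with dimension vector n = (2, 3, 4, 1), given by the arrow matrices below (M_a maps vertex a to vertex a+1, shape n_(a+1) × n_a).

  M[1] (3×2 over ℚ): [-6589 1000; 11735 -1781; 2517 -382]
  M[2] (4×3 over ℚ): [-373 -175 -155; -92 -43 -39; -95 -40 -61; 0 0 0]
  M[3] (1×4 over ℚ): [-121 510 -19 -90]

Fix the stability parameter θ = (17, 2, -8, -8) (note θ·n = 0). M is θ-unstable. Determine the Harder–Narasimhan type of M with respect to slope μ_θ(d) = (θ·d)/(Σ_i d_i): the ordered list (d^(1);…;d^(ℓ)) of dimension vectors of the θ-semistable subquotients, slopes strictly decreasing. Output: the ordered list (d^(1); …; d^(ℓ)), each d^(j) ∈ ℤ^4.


Barcode: M ≅ I[1,3], I[1,4], I[2,3], I[3,3]. HN layers by μ_θ (4 steps, strictly decreasing):
  μ^(1)=11/3; μ^(2)=3/4; μ^(3)=-3; μ^(4)=-8

((1, 1, 1, 0); (1, 1, 1, 1); (0, 1, 1, 0); (0, 0, 1, 0))


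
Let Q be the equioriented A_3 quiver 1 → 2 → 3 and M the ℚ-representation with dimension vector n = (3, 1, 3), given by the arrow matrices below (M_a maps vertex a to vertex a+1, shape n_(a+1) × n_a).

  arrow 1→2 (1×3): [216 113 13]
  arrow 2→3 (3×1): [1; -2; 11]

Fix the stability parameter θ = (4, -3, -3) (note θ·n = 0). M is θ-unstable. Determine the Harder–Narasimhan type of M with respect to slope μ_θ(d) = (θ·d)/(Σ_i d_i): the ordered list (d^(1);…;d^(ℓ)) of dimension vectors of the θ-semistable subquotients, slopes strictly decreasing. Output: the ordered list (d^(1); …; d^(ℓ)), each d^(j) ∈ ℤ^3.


Interval decomposition of M: I[1,1]^2, I[1,3], I[3,3]^2.
HN type (ℓ=3): μ^(1)=4; μ^(2)=-2/3; μ^(3)=-3

((2, 0, 0); (1, 1, 1); (0, 0, 2))


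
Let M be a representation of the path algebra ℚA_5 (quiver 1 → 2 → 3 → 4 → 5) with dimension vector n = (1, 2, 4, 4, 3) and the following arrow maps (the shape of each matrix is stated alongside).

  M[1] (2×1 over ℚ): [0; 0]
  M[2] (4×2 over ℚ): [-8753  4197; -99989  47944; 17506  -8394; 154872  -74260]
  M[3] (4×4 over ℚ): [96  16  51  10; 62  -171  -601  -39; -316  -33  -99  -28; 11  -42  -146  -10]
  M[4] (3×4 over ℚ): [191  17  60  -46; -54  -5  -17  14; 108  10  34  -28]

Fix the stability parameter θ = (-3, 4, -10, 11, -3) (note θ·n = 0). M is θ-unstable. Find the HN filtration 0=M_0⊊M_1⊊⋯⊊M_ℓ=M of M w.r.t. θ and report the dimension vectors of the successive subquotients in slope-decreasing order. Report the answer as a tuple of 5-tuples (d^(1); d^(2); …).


Barcode: M ≅ I[1,1], I[2,4], I[2,5], I[3,4], I[3,5], I[5,5]. HN layers by μ_θ (4 steps, strictly decreasing):
  μ^(1)=11; μ^(2)=4; μ^(3)=-3; μ^(4)=-10

((0, 0, 0, 2, 0); (0, 0, 0, 2, 2); (1, 2, 2, 0, 1); (0, 0, 2, 0, 0))


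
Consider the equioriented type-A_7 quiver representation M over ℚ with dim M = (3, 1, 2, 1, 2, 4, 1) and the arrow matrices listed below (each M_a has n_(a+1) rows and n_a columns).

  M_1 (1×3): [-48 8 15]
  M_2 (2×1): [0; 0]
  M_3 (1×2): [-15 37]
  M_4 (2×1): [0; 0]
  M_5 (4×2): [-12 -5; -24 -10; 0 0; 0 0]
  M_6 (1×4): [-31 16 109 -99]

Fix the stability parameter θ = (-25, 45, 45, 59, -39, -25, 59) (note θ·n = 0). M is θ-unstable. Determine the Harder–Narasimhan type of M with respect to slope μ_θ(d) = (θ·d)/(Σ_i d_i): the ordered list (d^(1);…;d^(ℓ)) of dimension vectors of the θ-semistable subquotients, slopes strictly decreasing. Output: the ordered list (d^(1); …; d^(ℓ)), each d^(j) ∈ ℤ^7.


Via rank(M_{q-1}∘⋯∘M_p): M ≅ I[1,1]^2, I[1,2], I[3,3], I[3,4], I[5,5], I[5,7], I[6,6]^3.
μ_θ-semistable layers: μ^(1)=59; μ^(2)=45; μ^(3)=-25; μ^(4)=-39

((0, 0, 0, 1, 0, 0, 1); (0, 1, 2, 0, 0, 0, 0); (3, 0, 0, 0, 0, 4, 0); (0, 0, 0, 0, 2, 0, 0))


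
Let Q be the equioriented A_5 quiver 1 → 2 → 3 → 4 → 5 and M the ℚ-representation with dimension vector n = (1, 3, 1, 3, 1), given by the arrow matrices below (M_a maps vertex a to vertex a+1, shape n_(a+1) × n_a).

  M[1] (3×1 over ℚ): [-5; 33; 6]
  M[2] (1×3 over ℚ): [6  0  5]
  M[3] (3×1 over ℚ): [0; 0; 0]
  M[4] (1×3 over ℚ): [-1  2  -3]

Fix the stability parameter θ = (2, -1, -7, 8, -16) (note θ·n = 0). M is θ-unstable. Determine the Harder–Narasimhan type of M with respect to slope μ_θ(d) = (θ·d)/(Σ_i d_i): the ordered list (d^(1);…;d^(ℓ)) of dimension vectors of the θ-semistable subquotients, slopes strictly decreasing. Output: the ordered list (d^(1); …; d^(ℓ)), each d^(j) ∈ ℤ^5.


Interval decomposition of M: I[1,2], I[2,2], I[2,3], I[4,4]^2, I[4,5].
HN type (ℓ=4): μ^(1)=8; μ^(2)=1/2; μ^(3)=-1; μ^(4)=-4

((0, 0, 0, 2, 0); (1, 1, 0, 0, 0); (0, 1, 0, 0, 0); (0, 1, 1, 1, 1))


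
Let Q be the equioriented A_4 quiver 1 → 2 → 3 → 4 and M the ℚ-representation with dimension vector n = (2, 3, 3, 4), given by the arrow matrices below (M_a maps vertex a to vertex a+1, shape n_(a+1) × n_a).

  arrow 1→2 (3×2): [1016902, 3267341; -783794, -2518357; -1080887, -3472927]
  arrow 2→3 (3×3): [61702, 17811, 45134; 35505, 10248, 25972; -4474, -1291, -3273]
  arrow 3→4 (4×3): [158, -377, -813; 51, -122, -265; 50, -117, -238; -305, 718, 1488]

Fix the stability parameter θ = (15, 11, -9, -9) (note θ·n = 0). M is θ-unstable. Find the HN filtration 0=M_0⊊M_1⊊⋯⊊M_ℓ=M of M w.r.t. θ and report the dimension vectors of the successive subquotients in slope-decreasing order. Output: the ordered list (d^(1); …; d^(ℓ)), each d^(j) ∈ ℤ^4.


Via rank(M_{q-1}∘⋯∘M_p): M ≅ I[1,4]^2, I[2,4], I[4,4].
μ_θ-semistable layers: μ^(1)=2; μ^(2)=-7/3; μ^(3)=-9

((2, 2, 2, 2); (0, 1, 1, 1); (0, 0, 0, 1))


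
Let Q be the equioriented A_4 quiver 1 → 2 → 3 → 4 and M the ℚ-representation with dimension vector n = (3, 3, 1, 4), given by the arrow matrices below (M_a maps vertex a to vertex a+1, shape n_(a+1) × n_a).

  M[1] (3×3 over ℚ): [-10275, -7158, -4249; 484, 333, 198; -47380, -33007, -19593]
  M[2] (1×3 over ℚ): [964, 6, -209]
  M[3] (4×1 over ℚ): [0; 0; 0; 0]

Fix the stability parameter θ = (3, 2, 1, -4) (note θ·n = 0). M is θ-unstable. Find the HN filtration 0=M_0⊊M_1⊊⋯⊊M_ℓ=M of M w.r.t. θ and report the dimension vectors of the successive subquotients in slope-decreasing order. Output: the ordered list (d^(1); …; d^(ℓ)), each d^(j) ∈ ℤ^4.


Barcode: M ≅ I[1,2]^2, I[1,3], I[4,4]^4. HN layers by μ_θ (3 steps, strictly decreasing):
  μ^(1)=5/2; μ^(2)=2; μ^(3)=-4

((2, 2, 0, 0); (1, 1, 1, 0); (0, 0, 0, 4))


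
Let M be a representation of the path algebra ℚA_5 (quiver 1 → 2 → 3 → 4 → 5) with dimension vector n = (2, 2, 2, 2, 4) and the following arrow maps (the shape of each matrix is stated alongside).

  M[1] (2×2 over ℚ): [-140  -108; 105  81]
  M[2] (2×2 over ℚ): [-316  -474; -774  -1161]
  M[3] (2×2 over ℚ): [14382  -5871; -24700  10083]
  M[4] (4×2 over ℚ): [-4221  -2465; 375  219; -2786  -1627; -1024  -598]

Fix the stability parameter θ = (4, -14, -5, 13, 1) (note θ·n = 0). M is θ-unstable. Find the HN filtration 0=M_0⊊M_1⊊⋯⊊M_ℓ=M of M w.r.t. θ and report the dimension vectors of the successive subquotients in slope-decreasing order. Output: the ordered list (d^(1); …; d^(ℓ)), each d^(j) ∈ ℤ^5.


Via rank(M_{q-1}∘⋯∘M_p): M ≅ I[1,1], I[1,5], I[2,2], I[3,5], I[5,5]^2.
μ_θ-semistable layers: μ^(1)=7; μ^(2)=4; μ^(3)=1; μ^(4)=-5; μ^(5)=-14

((0, 0, 0, 2, 2); (1, 0, 0, 0, 0); (0, 0, 0, 0, 2); (1, 1, 2, 0, 0); (0, 1, 0, 0, 0))


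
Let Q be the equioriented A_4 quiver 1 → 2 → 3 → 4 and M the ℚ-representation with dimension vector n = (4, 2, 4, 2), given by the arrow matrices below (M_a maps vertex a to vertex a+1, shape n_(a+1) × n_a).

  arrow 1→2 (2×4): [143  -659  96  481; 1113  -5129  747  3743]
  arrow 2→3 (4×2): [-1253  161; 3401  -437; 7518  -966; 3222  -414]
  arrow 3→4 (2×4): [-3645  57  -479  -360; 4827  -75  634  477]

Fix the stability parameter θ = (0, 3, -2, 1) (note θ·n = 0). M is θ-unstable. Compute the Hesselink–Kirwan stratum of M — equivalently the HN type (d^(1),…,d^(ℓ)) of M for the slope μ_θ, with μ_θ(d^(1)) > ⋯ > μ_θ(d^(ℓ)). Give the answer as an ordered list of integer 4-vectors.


Barcode: M ≅ I[1,1]^2, I[1,2], I[1,3], I[3,3], I[3,4]^2. HN layers by μ_θ (5 steps, strictly decreasing):
  μ^(1)=3; μ^(2)=1; μ^(3)=1/2; μ^(4)=0; μ^(5)=-2

((0, 1, 0, 0); (0, 0, 0, 2); (0, 1, 1, 0); (4, 0, 0, 0); (0, 0, 3, 0))


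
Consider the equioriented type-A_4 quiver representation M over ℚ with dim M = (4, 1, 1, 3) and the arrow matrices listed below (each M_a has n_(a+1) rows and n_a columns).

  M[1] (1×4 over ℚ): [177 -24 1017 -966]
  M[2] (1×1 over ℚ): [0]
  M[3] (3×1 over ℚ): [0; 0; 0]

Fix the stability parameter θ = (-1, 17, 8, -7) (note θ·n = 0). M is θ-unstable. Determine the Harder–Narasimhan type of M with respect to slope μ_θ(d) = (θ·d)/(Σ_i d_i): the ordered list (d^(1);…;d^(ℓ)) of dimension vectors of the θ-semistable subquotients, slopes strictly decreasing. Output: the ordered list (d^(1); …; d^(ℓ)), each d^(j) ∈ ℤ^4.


Interval decomposition of M: I[1,1]^3, I[1,2], I[3,3], I[4,4]^3.
HN type (ℓ=4): μ^(1)=17; μ^(2)=8; μ^(3)=-1; μ^(4)=-7

((0, 1, 0, 0); (0, 0, 1, 0); (4, 0, 0, 0); (0, 0, 0, 3))


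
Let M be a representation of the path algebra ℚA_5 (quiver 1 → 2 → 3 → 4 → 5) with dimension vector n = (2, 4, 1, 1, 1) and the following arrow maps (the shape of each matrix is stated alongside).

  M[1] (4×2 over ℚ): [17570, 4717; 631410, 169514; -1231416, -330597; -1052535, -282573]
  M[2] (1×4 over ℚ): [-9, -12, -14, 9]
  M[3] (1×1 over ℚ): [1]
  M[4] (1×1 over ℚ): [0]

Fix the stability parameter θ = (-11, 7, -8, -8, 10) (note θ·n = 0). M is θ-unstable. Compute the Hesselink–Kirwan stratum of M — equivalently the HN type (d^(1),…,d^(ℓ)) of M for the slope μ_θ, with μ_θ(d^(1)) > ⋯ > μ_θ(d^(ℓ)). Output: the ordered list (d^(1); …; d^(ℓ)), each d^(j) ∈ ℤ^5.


Barcode: M ≅ I[1,2], I[1,4], I[2,2]^2, I[5,5]. HN layers by μ_θ (4 steps, strictly decreasing):
  μ^(1)=10; μ^(2)=7; μ^(3)=-3; μ^(4)=-11

((0, 0, 0, 0, 1); (0, 3, 0, 0, 0); (0, 1, 1, 1, 0); (2, 0, 0, 0, 0))


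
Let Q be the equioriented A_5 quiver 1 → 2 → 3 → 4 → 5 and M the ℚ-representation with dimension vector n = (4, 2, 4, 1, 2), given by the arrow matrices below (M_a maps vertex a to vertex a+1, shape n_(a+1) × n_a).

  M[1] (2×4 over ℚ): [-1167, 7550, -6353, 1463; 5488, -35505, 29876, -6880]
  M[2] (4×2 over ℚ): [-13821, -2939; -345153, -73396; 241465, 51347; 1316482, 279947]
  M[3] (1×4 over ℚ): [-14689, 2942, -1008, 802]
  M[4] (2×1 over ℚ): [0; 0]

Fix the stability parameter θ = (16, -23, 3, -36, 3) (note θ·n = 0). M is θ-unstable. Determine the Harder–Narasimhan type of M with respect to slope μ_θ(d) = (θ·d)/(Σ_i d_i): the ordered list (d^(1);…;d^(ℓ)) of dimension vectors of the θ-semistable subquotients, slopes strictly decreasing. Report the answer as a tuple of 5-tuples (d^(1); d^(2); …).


Interval decomposition of M: I[1,1]^2, I[1,3], I[1,4], I[3,3]^2, I[5,5]^2.
HN type (ℓ=4): μ^(1)=16; μ^(2)=3; μ^(3)=-7/2; μ^(4)=-10

((2, 0, 0, 0, 0); (0, 0, 3, 0, 2); (1, 1, 0, 0, 0); (1, 1, 1, 1, 0))


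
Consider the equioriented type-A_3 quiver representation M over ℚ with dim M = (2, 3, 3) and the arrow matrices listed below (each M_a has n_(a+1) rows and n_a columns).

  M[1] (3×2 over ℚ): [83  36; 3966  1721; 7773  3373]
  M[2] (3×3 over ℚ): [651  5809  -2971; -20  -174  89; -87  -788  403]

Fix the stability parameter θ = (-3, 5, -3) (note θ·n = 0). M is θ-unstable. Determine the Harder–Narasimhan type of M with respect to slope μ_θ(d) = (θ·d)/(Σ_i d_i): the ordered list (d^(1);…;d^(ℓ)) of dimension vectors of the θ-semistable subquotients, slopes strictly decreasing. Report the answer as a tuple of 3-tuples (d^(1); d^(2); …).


Barcode: M ≅ I[1,3]^2, I[2,3]. HN layers by μ_θ (2 steps, strictly decreasing):
  μ^(1)=1; μ^(2)=-3

((0, 3, 3); (2, 0, 0))


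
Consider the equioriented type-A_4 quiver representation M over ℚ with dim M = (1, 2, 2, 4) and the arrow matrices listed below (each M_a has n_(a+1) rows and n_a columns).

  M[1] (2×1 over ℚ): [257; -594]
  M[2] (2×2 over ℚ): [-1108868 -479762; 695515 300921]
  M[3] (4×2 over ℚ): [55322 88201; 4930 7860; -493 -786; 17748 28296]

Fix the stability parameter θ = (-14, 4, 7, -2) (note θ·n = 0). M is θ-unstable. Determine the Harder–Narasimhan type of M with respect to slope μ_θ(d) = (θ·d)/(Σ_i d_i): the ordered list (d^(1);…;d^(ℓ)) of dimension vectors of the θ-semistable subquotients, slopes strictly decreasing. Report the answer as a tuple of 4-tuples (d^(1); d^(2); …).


Interval decomposition of M: I[1,4], I[2,4], I[4,4]^2.
HN type (ℓ=3): μ^(1)=3; μ^(2)=-2; μ^(3)=-14

((0, 2, 2, 2); (0, 0, 0, 2); (1, 0, 0, 0))


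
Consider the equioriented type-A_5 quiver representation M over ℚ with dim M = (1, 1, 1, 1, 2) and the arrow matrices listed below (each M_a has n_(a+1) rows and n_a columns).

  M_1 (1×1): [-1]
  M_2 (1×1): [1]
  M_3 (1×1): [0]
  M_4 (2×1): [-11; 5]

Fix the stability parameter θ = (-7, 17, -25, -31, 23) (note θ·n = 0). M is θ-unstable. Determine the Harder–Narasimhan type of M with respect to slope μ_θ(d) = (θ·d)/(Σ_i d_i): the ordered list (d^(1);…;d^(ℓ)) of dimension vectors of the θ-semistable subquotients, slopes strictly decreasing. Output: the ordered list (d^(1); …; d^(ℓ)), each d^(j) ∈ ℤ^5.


Interval decomposition of M: I[1,3], I[4,5], I[5,5].
HN type (ℓ=4): μ^(1)=23; μ^(2)=-4; μ^(3)=-7; μ^(4)=-31

((0, 0, 0, 0, 2); (0, 1, 1, 0, 0); (1, 0, 0, 0, 0); (0, 0, 0, 1, 0))


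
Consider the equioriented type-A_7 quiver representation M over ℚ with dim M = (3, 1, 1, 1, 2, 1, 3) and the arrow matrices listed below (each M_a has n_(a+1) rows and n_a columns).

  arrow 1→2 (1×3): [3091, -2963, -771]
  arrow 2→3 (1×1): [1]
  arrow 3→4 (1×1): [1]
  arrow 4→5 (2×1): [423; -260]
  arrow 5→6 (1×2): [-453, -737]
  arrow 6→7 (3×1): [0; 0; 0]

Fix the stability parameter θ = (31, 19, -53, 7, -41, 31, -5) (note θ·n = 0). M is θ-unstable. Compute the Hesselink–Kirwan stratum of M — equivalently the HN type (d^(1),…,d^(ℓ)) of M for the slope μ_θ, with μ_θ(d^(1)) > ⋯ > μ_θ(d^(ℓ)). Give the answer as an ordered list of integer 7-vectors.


Via rank(M_{q-1}∘⋯∘M_p): M ≅ I[1,1]^2, I[1,6], I[5,5], I[7,7]^3.
μ_θ-semistable layers: μ^(1)=31; μ^(2)=-5; μ^(3)=-37/5; μ^(4)=-41

((2, 0, 0, 0, 0, 1, 0); (0, 0, 0, 0, 0, 0, 3); (1, 1, 1, 1, 1, 0, 0); (0, 0, 0, 0, 1, 0, 0))


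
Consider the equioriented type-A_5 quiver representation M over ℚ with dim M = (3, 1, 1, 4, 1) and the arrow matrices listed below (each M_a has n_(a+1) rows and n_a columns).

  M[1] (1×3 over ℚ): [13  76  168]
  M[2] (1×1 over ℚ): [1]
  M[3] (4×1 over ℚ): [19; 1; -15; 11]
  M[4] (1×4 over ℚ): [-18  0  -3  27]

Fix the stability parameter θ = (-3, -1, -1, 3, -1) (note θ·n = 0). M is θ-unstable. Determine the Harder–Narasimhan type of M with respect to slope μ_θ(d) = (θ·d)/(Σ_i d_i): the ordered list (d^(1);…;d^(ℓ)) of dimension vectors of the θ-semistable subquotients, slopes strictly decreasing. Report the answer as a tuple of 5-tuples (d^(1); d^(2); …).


Barcode: M ≅ I[1,1]^2, I[1,4], I[4,4]^2, I[4,5]. HN layers by μ_θ (4 steps, strictly decreasing):
  μ^(1)=3; μ^(2)=1; μ^(3)=-1; μ^(4)=-3

((0, 0, 0, 3, 0); (0, 0, 0, 1, 1); (0, 1, 1, 0, 0); (3, 0, 0, 0, 0))


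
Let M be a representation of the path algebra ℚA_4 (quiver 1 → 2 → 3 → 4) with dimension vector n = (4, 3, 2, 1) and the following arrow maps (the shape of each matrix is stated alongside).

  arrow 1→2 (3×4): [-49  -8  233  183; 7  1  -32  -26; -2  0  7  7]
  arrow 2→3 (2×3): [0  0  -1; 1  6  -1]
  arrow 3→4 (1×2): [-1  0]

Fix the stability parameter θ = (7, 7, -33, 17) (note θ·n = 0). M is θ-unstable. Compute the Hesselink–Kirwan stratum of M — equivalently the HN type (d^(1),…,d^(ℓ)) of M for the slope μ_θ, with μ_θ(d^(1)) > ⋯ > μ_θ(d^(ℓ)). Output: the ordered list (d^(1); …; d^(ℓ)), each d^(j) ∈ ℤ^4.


Via rank(M_{q-1}∘⋯∘M_p): M ≅ I[1,1], I[1,2], I[1,3], I[1,4].
μ_θ-semistable layers: μ^(1)=17; μ^(2)=7; μ^(3)=-19/3

((0, 0, 0, 1); (2, 1, 0, 0); (2, 2, 2, 0))


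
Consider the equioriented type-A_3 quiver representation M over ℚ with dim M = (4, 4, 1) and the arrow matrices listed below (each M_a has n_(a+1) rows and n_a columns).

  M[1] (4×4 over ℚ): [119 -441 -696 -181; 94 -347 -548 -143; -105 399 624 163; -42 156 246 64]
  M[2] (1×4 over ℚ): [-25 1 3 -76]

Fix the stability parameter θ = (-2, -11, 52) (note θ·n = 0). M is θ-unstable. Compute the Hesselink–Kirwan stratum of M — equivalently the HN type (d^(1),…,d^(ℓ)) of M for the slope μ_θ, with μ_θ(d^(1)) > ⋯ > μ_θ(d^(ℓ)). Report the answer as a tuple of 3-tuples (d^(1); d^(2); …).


Interval decomposition of M: I[1,1], I[1,2]^2, I[1,3], I[2,2].
HN type (ℓ=4): μ^(1)=52; μ^(2)=-2; μ^(3)=-13/2; μ^(4)=-11

((0, 0, 1); (1, 0, 0); (3, 3, 0); (0, 1, 0))


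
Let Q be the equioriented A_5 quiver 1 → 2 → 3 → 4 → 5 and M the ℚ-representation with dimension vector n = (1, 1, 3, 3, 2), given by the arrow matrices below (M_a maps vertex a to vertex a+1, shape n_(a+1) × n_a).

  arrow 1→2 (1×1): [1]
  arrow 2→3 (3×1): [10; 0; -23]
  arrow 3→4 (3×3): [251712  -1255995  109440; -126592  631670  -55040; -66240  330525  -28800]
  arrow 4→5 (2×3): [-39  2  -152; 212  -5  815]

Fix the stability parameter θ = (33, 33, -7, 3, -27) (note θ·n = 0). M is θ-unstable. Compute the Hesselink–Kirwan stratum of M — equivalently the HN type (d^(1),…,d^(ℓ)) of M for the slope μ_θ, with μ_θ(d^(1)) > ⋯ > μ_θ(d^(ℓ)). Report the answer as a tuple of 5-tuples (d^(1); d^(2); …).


Via rank(M_{q-1}∘⋯∘M_p): M ≅ I[1,3], I[3,3], I[3,5], I[4,4], I[4,5].
μ_θ-semistable layers: μ^(1)=59/3; μ^(2)=3; μ^(3)=-7; μ^(4)=-31/3; μ^(5)=-12

((1, 1, 1, 0, 0); (0, 0, 0, 1, 0); (0, 0, 1, 0, 0); (0, 0, 1, 1, 1); (0, 0, 0, 1, 1))


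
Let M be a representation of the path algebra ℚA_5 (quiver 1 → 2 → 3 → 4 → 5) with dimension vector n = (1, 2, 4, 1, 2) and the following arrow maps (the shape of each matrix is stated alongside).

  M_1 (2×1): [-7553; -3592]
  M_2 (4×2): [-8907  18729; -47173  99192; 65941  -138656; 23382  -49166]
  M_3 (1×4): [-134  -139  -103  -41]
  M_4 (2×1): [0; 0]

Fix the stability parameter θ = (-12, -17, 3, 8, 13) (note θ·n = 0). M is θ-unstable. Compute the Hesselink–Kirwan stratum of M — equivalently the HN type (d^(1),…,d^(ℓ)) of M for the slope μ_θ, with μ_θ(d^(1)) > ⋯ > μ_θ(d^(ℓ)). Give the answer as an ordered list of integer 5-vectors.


Barcode: M ≅ I[1,3], I[2,3], I[3,3], I[3,4], I[5,5]^2. HN layers by μ_θ (5 steps, strictly decreasing):
  μ^(1)=13; μ^(2)=8; μ^(3)=3; μ^(4)=-29/2; μ^(5)=-17

((0, 0, 0, 0, 2); (0, 0, 0, 1, 0); (0, 0, 4, 0, 0); (1, 1, 0, 0, 0); (0, 1, 0, 0, 0))


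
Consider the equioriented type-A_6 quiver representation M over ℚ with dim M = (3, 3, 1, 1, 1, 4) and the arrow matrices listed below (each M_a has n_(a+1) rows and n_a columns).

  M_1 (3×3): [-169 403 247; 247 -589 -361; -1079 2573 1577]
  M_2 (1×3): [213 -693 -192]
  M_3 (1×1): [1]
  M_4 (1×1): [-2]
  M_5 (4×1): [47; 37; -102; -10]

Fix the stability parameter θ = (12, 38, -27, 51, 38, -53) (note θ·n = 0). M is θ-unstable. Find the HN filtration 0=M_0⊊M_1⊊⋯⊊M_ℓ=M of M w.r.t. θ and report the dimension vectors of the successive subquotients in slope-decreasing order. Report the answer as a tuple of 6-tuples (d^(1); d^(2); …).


Via rank(M_{q-1}∘⋯∘M_p): M ≅ I[1,1]^2, I[1,2], I[2,2], I[2,6], I[6,6]^3.
μ_θ-semistable layers: μ^(1)=38; μ^(2)=12; μ^(3)=11/2; μ^(4)=-53

((0, 2, 0, 0, 0, 0); (3, 0, 0, 1, 1, 1); (0, 1, 1, 0, 0, 0); (0, 0, 0, 0, 0, 3))


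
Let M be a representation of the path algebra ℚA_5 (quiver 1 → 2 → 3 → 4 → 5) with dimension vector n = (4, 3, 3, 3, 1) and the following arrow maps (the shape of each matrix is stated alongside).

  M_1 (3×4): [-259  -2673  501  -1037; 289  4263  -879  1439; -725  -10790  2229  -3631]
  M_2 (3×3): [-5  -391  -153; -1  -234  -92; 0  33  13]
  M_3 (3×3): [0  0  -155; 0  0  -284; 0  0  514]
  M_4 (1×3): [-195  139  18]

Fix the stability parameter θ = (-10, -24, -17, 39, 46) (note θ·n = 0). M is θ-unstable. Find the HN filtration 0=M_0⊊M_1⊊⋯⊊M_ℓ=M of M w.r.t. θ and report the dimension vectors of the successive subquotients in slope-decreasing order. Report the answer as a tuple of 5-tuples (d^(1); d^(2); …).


Interval decomposition of M: I[1,1]^2, I[1,3], I[1,5], I[2,3], I[4,4]^2.
HN type (ℓ=5): μ^(1)=46; μ^(2)=39; μ^(3)=-10; μ^(4)=-17; μ^(5)=-24

((0, 0, 0, 0, 1); (0, 0, 0, 3, 0); (2, 0, 0, 0, 0); (2, 2, 3, 0, 0); (0, 1, 0, 0, 0))


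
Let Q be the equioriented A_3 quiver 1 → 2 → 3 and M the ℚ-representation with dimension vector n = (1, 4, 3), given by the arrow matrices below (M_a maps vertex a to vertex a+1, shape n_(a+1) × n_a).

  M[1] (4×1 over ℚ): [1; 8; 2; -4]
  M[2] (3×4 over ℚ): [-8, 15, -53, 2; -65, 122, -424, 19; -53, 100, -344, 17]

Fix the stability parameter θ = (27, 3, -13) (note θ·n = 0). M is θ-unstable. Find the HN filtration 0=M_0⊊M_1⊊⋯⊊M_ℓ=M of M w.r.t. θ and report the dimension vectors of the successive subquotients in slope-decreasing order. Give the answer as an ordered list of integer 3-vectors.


Via rank(M_{q-1}∘⋯∘M_p): M ≅ I[1,3], I[2,2], I[2,3]^2.
μ_θ-semistable layers: μ^(1)=17/3; μ^(2)=3; μ^(3)=-5

((1, 1, 1); (0, 1, 0); (0, 2, 2))


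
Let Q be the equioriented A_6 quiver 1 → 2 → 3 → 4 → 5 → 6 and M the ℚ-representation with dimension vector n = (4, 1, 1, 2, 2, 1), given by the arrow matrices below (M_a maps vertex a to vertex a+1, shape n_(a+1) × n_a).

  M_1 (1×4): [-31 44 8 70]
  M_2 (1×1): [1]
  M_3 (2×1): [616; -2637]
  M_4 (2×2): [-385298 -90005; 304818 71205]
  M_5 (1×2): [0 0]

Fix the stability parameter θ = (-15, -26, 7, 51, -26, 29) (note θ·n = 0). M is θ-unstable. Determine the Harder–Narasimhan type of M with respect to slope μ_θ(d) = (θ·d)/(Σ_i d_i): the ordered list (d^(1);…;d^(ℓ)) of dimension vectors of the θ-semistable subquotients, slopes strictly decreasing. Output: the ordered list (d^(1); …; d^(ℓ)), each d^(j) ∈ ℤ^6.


Barcode: M ≅ I[1,1]^3, I[1,5], I[4,4], I[5,5], I[6,6]. HN layers by μ_θ (7 steps, strictly decreasing):
  μ^(1)=51; μ^(2)=29; μ^(3)=25/2; μ^(4)=7; μ^(5)=-15; μ^(6)=-41/2; μ^(7)=-26

((0, 0, 0, 1, 0, 0); (0, 0, 0, 0, 0, 1); (0, 0, 0, 1, 1, 0); (0, 0, 1, 0, 0, 0); (3, 0, 0, 0, 0, 0); (1, 1, 0, 0, 0, 0); (0, 0, 0, 0, 1, 0))


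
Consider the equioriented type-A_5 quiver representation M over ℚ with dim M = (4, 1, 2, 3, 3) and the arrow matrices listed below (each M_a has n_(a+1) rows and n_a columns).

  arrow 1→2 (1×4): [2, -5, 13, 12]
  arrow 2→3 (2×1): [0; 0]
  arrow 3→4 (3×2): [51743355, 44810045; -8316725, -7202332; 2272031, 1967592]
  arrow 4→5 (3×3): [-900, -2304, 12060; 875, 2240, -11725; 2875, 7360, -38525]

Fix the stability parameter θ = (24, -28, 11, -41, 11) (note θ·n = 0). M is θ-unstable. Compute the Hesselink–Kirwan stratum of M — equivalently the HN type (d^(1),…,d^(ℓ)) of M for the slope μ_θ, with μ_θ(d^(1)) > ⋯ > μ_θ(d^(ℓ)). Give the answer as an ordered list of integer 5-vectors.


Barcode: M ≅ I[1,1]^3, I[1,2], I[3,4], I[3,5], I[4,4], I[5,5]^2. HN layers by μ_θ (5 steps, strictly decreasing):
  μ^(1)=24; μ^(2)=11; μ^(3)=-2; μ^(4)=-15; μ^(5)=-41

((3, 0, 0, 0, 0); (0, 0, 0, 0, 3); (1, 1, 0, 0, 0); (0, 0, 2, 2, 0); (0, 0, 0, 1, 0))


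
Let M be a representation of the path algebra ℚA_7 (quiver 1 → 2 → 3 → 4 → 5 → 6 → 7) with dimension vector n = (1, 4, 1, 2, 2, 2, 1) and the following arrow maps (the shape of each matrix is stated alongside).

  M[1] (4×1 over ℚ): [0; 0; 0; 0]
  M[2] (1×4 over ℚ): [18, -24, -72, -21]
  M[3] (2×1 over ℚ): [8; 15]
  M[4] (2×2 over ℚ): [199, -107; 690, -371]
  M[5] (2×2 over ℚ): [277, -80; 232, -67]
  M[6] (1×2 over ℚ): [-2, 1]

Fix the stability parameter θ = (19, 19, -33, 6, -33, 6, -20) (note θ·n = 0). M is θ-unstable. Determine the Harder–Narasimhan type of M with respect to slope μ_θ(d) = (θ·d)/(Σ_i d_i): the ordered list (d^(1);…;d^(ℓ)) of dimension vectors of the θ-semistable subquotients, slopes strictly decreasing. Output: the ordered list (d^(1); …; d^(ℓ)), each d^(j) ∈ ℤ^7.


Via rank(M_{q-1}∘⋯∘M_p): M ≅ I[1,1], I[2,2]^3, I[2,7], I[4,6].
μ_θ-semistable layers: μ^(1)=19; μ^(2)=6; μ^(3)=-7; μ^(4)=-41/4; μ^(5)=-27/2

((1, 3, 0, 0, 0, 0, 0); (0, 0, 0, 0, 0, 1, 0); (0, 0, 0, 0, 0, 1, 1); (0, 1, 1, 1, 1, 0, 0); (0, 0, 0, 1, 1, 0, 0))


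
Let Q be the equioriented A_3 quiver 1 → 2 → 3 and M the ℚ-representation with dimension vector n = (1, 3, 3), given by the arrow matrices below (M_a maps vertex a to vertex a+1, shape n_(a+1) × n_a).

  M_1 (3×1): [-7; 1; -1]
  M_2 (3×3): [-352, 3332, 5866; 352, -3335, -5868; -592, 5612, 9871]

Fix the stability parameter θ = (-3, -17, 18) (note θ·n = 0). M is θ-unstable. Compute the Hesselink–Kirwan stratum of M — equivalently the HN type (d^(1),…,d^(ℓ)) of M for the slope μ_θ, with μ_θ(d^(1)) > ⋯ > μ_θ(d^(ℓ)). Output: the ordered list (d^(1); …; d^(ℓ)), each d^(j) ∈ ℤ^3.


Barcode: M ≅ I[1,3], I[2,2], I[2,3], I[3,3]. HN layers by μ_θ (3 steps, strictly decreasing):
  μ^(1)=18; μ^(2)=-10; μ^(3)=-17

((0, 0, 3); (1, 1, 0); (0, 2, 0))


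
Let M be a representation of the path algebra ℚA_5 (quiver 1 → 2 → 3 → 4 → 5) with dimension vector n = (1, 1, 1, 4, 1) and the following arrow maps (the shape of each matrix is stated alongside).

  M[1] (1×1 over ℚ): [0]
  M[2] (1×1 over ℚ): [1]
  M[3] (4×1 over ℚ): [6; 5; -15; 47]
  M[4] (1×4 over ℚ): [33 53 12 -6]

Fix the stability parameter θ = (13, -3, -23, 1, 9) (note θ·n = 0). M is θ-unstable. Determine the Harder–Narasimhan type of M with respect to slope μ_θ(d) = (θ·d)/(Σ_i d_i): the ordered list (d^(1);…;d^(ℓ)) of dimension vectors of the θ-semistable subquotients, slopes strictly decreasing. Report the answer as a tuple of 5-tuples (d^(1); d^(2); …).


Interval decomposition of M: I[1,1], I[2,5], I[4,4]^3.
HN type (ℓ=4): μ^(1)=13; μ^(2)=9; μ^(3)=1; μ^(4)=-13

((1, 0, 0, 0, 0); (0, 0, 0, 0, 1); (0, 0, 0, 4, 0); (0, 1, 1, 0, 0))


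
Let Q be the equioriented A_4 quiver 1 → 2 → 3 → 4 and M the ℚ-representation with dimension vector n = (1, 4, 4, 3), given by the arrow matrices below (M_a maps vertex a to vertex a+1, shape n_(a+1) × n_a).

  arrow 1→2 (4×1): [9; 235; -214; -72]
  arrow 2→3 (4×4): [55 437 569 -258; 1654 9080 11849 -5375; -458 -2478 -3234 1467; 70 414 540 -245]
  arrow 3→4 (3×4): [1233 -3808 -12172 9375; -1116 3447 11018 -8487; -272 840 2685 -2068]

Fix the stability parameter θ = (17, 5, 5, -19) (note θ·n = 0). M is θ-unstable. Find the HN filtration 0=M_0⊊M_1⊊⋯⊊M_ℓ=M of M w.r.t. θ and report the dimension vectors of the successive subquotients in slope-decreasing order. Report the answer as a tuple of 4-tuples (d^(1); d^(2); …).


Via rank(M_{q-1}∘⋯∘M_p): M ≅ I[1,2], I[2,4]^3, I[3,3].
μ_θ-semistable layers: μ^(1)=11; μ^(2)=5; μ^(3)=-3

((1, 1, 0, 0); (0, 0, 1, 0); (0, 3, 3, 3))
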